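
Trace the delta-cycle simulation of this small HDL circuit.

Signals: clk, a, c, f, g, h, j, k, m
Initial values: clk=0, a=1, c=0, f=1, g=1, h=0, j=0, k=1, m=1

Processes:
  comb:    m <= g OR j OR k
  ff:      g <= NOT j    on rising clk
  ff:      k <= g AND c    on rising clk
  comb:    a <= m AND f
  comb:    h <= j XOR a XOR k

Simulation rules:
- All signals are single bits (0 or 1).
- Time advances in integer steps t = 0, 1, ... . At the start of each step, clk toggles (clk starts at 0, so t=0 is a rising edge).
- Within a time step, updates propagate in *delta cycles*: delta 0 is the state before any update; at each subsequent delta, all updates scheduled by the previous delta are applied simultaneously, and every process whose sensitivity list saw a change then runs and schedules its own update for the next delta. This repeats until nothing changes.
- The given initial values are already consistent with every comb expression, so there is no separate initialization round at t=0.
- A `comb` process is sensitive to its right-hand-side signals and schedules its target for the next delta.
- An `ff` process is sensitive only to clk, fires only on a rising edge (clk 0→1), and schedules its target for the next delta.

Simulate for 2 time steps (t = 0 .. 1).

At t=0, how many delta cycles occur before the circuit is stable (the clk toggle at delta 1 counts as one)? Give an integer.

[bits: g,f,a,h,k,c,clk,j,m]
t=0: Δ0=111010001 Δ1=111010101 Δ2=111000101 Δ3=111100101 | 3Δ
t=1: Δ0=111100101 Δ1=111100001 | 1Δ

3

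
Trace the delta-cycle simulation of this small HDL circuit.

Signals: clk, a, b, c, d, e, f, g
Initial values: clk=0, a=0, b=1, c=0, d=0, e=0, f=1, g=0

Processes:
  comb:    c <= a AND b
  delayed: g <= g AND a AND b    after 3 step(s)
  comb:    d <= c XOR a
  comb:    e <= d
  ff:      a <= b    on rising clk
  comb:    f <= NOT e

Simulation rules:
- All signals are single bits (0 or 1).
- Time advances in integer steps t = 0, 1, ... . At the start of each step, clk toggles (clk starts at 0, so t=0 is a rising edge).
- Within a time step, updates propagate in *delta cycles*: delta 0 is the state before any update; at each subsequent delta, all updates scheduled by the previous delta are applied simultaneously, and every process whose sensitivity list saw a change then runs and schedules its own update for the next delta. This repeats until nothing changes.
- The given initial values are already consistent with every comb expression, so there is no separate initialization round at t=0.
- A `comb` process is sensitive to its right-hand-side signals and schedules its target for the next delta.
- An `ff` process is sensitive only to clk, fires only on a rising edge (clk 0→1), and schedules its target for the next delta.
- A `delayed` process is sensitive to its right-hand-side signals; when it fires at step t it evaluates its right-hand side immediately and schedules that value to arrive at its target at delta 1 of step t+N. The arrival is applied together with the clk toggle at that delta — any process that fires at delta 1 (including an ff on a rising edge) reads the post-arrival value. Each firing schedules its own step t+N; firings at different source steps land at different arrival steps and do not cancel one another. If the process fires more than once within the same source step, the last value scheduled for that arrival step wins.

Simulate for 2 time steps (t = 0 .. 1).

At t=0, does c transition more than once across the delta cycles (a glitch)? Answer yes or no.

no

t0.Δ0 d=0 e=0 g=0 a=0 c=0 b=1 clk=0 f=1
t0.Δ1 d=0 e=0 g=0 a=0 c=0 b=1 clk=1 f=1
t0.Δ2 d=0 e=0 g=0 a=1 c=0 b=1 clk=1 f=1
t0.Δ3 d=1 e=0 g=0 a=1 c=1 b=1 clk=1 f=1
t0.Δ4 d=0 e=1 g=0 a=1 c=1 b=1 clk=1 f=1
t0.Δ5 d=0 e=0 g=0 a=1 c=1 b=1 clk=1 f=0
t0.Δ6 d=0 e=0 g=0 a=1 c=1 b=1 clk=1 f=1
t1.Δ0 d=0 e=0 g=0 a=1 c=1 b=1 clk=1 f=1
t1.Δ1 d=0 e=0 g=0 a=1 c=1 b=1 clk=0 f=1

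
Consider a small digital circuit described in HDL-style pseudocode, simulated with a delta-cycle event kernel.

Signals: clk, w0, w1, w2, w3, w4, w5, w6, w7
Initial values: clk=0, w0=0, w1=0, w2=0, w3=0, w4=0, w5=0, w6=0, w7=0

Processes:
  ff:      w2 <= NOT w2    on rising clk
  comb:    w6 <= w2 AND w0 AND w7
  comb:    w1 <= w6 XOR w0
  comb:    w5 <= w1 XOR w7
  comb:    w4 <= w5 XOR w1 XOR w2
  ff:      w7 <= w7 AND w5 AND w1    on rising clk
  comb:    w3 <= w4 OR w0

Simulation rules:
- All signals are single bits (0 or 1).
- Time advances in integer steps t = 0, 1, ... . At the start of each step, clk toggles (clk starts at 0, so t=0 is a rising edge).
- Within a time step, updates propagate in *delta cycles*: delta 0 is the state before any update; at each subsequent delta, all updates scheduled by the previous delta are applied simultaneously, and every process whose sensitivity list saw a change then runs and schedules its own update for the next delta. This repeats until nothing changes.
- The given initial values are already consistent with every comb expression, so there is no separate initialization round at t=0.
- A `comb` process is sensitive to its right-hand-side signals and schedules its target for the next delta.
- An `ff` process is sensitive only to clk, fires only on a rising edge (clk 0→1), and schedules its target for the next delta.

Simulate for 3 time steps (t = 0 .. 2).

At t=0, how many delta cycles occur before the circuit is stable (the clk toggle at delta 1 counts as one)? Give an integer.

4

t0.Δ0 w5=0 w6=0 w1=0 w4=0 w2=0 w7=0 w3=0 w0=0 clk=0
t0.Δ1 w5=0 w6=0 w1=0 w4=0 w2=0 w7=0 w3=0 w0=0 clk=1
t0.Δ2 w5=0 w6=0 w1=0 w4=0 w2=1 w7=0 w3=0 w0=0 clk=1
t0.Δ3 w5=0 w6=0 w1=0 w4=1 w2=1 w7=0 w3=0 w0=0 clk=1
t0.Δ4 w5=0 w6=0 w1=0 w4=1 w2=1 w7=0 w3=1 w0=0 clk=1
t1.Δ0 w5=0 w6=0 w1=0 w4=1 w2=1 w7=0 w3=1 w0=0 clk=1
t1.Δ1 w5=0 w6=0 w1=0 w4=1 w2=1 w7=0 w3=1 w0=0 clk=0
t2.Δ0 w5=0 w6=0 w1=0 w4=1 w2=1 w7=0 w3=1 w0=0 clk=0
t2.Δ1 w5=0 w6=0 w1=0 w4=1 w2=1 w7=0 w3=1 w0=0 clk=1
t2.Δ2 w5=0 w6=0 w1=0 w4=1 w2=0 w7=0 w3=1 w0=0 clk=1
t2.Δ3 w5=0 w6=0 w1=0 w4=0 w2=0 w7=0 w3=1 w0=0 clk=1
t2.Δ4 w5=0 w6=0 w1=0 w4=0 w2=0 w7=0 w3=0 w0=0 clk=1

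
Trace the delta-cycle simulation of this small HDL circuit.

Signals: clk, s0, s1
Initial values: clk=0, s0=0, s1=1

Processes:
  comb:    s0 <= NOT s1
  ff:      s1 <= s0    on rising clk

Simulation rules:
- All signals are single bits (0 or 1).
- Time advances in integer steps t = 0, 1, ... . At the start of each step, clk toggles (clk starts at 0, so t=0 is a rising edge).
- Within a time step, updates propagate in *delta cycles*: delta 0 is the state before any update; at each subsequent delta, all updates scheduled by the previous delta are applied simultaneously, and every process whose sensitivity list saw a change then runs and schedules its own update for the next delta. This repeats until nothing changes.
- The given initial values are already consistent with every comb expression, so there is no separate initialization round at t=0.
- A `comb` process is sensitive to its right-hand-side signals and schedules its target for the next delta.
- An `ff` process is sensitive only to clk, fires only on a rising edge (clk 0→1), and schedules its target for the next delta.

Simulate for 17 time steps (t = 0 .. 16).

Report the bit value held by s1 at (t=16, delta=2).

0

[bits: s0,s1,clk]
t=0: Δ0=010 Δ1=011 Δ2=001 Δ3=101 | 3Δ
t=1: Δ0=101 Δ1=100 | 1Δ
t=2: Δ0=100 Δ1=101 Δ2=111 Δ3=011 | 3Δ
t=3: Δ0=011 Δ1=010 | 1Δ
t=4: Δ0=010 Δ1=011 Δ2=001 Δ3=101 | 3Δ
t=5: Δ0=101 Δ1=100 | 1Δ
t=6: Δ0=100 Δ1=101 Δ2=111 Δ3=011 | 3Δ
t=7: Δ0=011 Δ1=010 | 1Δ
t=8: Δ0=010 Δ1=011 Δ2=001 Δ3=101 | 3Δ
t=9: Δ0=101 Δ1=100 | 1Δ
t=10: Δ0=100 Δ1=101 Δ2=111 Δ3=011 | 3Δ
t=11: Δ0=011 Δ1=010 | 1Δ
t=12: Δ0=010 Δ1=011 Δ2=001 Δ3=101 | 3Δ
t=13: Δ0=101 Δ1=100 | 1Δ
t=14: Δ0=100 Δ1=101 Δ2=111 Δ3=011 | 3Δ
t=15: Δ0=011 Δ1=010 | 1Δ
t=16: Δ0=010 Δ1=011 Δ2=001 Δ3=101 | 3Δ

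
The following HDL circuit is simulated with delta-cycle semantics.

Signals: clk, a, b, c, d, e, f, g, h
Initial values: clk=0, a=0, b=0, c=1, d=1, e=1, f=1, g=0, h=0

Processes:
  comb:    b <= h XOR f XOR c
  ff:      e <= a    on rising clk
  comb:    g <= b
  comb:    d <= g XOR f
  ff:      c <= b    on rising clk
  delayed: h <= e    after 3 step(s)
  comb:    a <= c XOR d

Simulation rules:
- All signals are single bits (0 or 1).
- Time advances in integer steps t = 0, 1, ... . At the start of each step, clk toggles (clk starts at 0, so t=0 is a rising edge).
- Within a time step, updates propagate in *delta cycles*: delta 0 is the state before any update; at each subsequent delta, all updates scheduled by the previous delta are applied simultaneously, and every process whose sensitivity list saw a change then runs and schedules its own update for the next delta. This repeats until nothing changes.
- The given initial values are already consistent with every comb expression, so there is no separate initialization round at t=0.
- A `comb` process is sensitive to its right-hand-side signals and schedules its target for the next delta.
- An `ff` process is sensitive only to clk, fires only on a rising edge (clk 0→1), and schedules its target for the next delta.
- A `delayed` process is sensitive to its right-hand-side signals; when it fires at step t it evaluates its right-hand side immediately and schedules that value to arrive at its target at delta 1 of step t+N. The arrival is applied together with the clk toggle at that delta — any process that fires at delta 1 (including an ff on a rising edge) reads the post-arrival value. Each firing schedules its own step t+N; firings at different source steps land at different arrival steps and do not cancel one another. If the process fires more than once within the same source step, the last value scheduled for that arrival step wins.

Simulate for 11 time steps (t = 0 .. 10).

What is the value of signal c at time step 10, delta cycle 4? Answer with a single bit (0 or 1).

[bits: a,f,h,e,d,c,b,g,clk]
t=0: Δ0=010111000 Δ1=010111001 Δ2=010010001 Δ3=110010101 Δ4=110010111 Δ5=110000111 Δ6=010000111 | 6Δ
t=1: Δ0=010000111 Δ1=010000110 | 1Δ
t=2: Δ0=010000110 Δ1=010000111 Δ2=010001111 Δ3=110001011 Δ4=110001001 Δ5=110011001 Δ6=010011001 | 6Δ
t=3: Δ0=010011001 Δ1=010011000 | 1Δ
t=4: Δ0=010011000 Δ1=010011001 Δ2=010010001 Δ3=110010101 Δ4=110010111 Δ5=110000111 Δ6=010000111 | 6Δ
t=5: Δ0=010000111 Δ1=010000110 | 1Δ
t=6: Δ0=010000110 Δ1=010000111 Δ2=010001111 Δ3=110001011 Δ4=110001001 Δ5=110011001 Δ6=010011001 | 6Δ
t=7: Δ0=010011001 Δ1=010011000 | 1Δ
t=8: Δ0=010011000 Δ1=010011001 Δ2=010010001 Δ3=110010101 Δ4=110010111 Δ5=110000111 Δ6=010000111 | 6Δ
t=9: Δ0=010000111 Δ1=010000110 | 1Δ
t=10: Δ0=010000110 Δ1=010000111 Δ2=010001111 Δ3=110001011 Δ4=110001001 Δ5=110011001 Δ6=010011001 | 6Δ

1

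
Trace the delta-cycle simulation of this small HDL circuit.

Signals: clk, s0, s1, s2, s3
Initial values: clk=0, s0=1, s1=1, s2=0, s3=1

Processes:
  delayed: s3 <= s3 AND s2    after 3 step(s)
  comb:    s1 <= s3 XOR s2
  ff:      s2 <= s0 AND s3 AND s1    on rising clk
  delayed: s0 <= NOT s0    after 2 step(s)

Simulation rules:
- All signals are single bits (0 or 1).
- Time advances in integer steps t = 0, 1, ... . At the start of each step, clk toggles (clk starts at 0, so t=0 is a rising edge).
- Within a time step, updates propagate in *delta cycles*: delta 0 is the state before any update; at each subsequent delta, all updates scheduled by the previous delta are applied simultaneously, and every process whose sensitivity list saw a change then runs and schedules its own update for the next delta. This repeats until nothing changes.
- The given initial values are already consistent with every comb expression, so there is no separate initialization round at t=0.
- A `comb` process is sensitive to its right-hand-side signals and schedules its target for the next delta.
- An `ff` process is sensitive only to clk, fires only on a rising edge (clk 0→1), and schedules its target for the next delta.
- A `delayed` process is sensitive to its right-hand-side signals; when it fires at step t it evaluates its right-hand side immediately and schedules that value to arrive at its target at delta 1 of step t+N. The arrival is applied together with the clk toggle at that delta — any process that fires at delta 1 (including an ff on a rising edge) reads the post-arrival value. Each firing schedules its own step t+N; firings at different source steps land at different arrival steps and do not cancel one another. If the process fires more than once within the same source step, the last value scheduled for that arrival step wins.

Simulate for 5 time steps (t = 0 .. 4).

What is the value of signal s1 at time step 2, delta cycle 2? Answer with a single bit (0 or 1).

0

t0.Δ0 s2=0 s1=1 s0=1 s3=1 clk=0
t0.Δ1 s2=0 s1=1 s0=1 s3=1 clk=1
t0.Δ2 s2=1 s1=1 s0=1 s3=1 clk=1
t0.Δ3 s2=1 s1=0 s0=1 s3=1 clk=1
t1.Δ0 s2=1 s1=0 s0=1 s3=1 clk=1
t1.Δ1 s2=1 s1=0 s0=1 s3=1 clk=0
t2.Δ0 s2=1 s1=0 s0=1 s3=1 clk=0
t2.Δ1 s2=1 s1=0 s0=1 s3=1 clk=1
t2.Δ2 s2=0 s1=0 s0=1 s3=1 clk=1
t2.Δ3 s2=0 s1=1 s0=1 s3=1 clk=1
t3.Δ0 s2=0 s1=1 s0=1 s3=1 clk=1
t3.Δ1 s2=0 s1=1 s0=1 s3=1 clk=0
t4.Δ0 s2=0 s1=1 s0=1 s3=1 clk=0
t4.Δ1 s2=0 s1=1 s0=1 s3=1 clk=1
t4.Δ2 s2=1 s1=1 s0=1 s3=1 clk=1
t4.Δ3 s2=1 s1=0 s0=1 s3=1 clk=1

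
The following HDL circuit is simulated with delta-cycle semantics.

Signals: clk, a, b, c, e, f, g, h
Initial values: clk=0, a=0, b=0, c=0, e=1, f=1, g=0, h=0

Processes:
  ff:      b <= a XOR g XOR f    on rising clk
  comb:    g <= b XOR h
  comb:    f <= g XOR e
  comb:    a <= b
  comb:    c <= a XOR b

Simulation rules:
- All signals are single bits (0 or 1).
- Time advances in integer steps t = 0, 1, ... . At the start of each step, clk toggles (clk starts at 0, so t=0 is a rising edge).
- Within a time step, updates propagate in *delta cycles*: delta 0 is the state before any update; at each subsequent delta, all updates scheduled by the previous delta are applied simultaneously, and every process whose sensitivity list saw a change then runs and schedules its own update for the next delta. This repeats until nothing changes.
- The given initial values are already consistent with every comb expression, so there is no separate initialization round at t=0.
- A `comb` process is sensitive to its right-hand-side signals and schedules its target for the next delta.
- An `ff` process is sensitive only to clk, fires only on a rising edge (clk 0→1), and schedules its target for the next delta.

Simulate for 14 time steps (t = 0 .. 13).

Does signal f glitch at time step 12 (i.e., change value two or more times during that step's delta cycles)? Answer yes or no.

no

[bits: clk,f,g,e,h,b,c,a]
t=0: Δ0=01010000 Δ1=11010000 Δ2=11010100 Δ3=11110111 Δ4=10110101 | 4Δ
t=1: Δ0=10110101 Δ1=00110101 | 1Δ
t=2: Δ0=00110101 Δ1=10110101 Δ2=10110001 Δ3=10010010 Δ4=11010000 | 4Δ
t=3: Δ0=11010000 Δ1=01010000 | 1Δ
t=4: Δ0=01010000 Δ1=11010000 Δ2=11010100 Δ3=11110111 Δ4=10110101 | 4Δ
t=5: Δ0=10110101 Δ1=00110101 | 1Δ
t=6: Δ0=00110101 Δ1=10110101 Δ2=10110001 Δ3=10010010 Δ4=11010000 | 4Δ
t=7: Δ0=11010000 Δ1=01010000 | 1Δ
t=8: Δ0=01010000 Δ1=11010000 Δ2=11010100 Δ3=11110111 Δ4=10110101 | 4Δ
t=9: Δ0=10110101 Δ1=00110101 | 1Δ
t=10: Δ0=00110101 Δ1=10110101 Δ2=10110001 Δ3=10010010 Δ4=11010000 | 4Δ
t=11: Δ0=11010000 Δ1=01010000 | 1Δ
t=12: Δ0=01010000 Δ1=11010000 Δ2=11010100 Δ3=11110111 Δ4=10110101 | 4Δ
t=13: Δ0=10110101 Δ1=00110101 | 1Δ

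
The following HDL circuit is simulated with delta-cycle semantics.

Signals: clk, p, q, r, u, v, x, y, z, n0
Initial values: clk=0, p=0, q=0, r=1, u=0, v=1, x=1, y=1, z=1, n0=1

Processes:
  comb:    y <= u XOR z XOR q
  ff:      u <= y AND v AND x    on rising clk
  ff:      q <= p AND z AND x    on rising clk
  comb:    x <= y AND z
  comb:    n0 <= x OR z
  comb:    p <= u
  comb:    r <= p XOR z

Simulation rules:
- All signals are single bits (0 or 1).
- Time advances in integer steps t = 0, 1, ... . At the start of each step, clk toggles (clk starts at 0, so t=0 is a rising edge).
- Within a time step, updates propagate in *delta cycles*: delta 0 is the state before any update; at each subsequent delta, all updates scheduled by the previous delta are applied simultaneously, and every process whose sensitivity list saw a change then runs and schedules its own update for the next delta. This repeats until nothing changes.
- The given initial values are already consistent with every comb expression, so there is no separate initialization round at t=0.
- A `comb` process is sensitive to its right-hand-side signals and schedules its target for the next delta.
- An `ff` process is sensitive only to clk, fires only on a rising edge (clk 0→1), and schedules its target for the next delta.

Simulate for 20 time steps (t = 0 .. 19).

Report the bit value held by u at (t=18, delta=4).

0

t=0 Δ0: u=0 z=1 y=1 q=0 x=1 p=0 n0=1 clk=0 v=1 r=1
  Δ1: clk:0→1
  Δ2: u:0→1
  Δ3: y:1→0, p:0→1
  Δ4: x:1→0, r:1→0
  (4Δ to stable)
t=1 Δ0: u=1 z=1 y=0 q=0 x=0 p=1 n0=1 clk=1 v=1 r=0
  Δ1: clk:1→0
  (1Δ to stable)
t=2 Δ0: u=1 z=1 y=0 q=0 x=0 p=1 n0=1 clk=0 v=1 r=0
  Δ1: clk:0→1
  Δ2: u:1→0
  Δ3: y:0→1, p:1→0
  Δ4: x:0→1, r:0→1
  (4Δ to stable)
t=3 Δ0: u=0 z=1 y=1 q=0 x=1 p=0 n0=1 clk=1 v=1 r=1
  Δ1: clk:1→0
  (1Δ to stable)
t=4 Δ0: u=0 z=1 y=1 q=0 x=1 p=0 n0=1 clk=0 v=1 r=1
  Δ1: clk:0→1
  Δ2: u:0→1
  Δ3: y:1→0, p:0→1
  Δ4: x:1→0, r:1→0
  (4Δ to stable)
t=5 Δ0: u=1 z=1 y=0 q=0 x=0 p=1 n0=1 clk=1 v=1 r=0
  Δ1: clk:1→0
  (1Δ to stable)
t=6 Δ0: u=1 z=1 y=0 q=0 x=0 p=1 n0=1 clk=0 v=1 r=0
  Δ1: clk:0→1
  Δ2: u:1→0
  Δ3: y:0→1, p:1→0
  Δ4: x:0→1, r:0→1
  (4Δ to stable)
t=7 Δ0: u=0 z=1 y=1 q=0 x=1 p=0 n0=1 clk=1 v=1 r=1
  Δ1: clk:1→0
  (1Δ to stable)
t=8 Δ0: u=0 z=1 y=1 q=0 x=1 p=0 n0=1 clk=0 v=1 r=1
  Δ1: clk:0→1
  Δ2: u:0→1
  Δ3: y:1→0, p:0→1
  Δ4: x:1→0, r:1→0
  (4Δ to stable)
t=9 Δ0: u=1 z=1 y=0 q=0 x=0 p=1 n0=1 clk=1 v=1 r=0
  Δ1: clk:1→0
  (1Δ to stable)
t=10 Δ0: u=1 z=1 y=0 q=0 x=0 p=1 n0=1 clk=0 v=1 r=0
  Δ1: clk:0→1
  Δ2: u:1→0
  Δ3: y:0→1, p:1→0
  Δ4: x:0→1, r:0→1
  (4Δ to stable)
t=11 Δ0: u=0 z=1 y=1 q=0 x=1 p=0 n0=1 clk=1 v=1 r=1
  Δ1: clk:1→0
  (1Δ to stable)
t=12 Δ0: u=0 z=1 y=1 q=0 x=1 p=0 n0=1 clk=0 v=1 r=1
  Δ1: clk:0→1
  Δ2: u:0→1
  Δ3: y:1→0, p:0→1
  Δ4: x:1→0, r:1→0
  (4Δ to stable)
t=13 Δ0: u=1 z=1 y=0 q=0 x=0 p=1 n0=1 clk=1 v=1 r=0
  Δ1: clk:1→0
  (1Δ to stable)
t=14 Δ0: u=1 z=1 y=0 q=0 x=0 p=1 n0=1 clk=0 v=1 r=0
  Δ1: clk:0→1
  Δ2: u:1→0
  Δ3: y:0→1, p:1→0
  Δ4: x:0→1, r:0→1
  (4Δ to stable)
t=15 Δ0: u=0 z=1 y=1 q=0 x=1 p=0 n0=1 clk=1 v=1 r=1
  Δ1: clk:1→0
  (1Δ to stable)
t=16 Δ0: u=0 z=1 y=1 q=0 x=1 p=0 n0=1 clk=0 v=1 r=1
  Δ1: clk:0→1
  Δ2: u:0→1
  Δ3: y:1→0, p:0→1
  Δ4: x:1→0, r:1→0
  (4Δ to stable)
t=17 Δ0: u=1 z=1 y=0 q=0 x=0 p=1 n0=1 clk=1 v=1 r=0
  Δ1: clk:1→0
  (1Δ to stable)
t=18 Δ0: u=1 z=1 y=0 q=0 x=0 p=1 n0=1 clk=0 v=1 r=0
  Δ1: clk:0→1
  Δ2: u:1→0
  Δ3: y:0→1, p:1→0
  Δ4: x:0→1, r:0→1
  (4Δ to stable)
t=19 Δ0: u=0 z=1 y=1 q=0 x=1 p=0 n0=1 clk=1 v=1 r=1
  Δ1: clk:1→0
  (1Δ to stable)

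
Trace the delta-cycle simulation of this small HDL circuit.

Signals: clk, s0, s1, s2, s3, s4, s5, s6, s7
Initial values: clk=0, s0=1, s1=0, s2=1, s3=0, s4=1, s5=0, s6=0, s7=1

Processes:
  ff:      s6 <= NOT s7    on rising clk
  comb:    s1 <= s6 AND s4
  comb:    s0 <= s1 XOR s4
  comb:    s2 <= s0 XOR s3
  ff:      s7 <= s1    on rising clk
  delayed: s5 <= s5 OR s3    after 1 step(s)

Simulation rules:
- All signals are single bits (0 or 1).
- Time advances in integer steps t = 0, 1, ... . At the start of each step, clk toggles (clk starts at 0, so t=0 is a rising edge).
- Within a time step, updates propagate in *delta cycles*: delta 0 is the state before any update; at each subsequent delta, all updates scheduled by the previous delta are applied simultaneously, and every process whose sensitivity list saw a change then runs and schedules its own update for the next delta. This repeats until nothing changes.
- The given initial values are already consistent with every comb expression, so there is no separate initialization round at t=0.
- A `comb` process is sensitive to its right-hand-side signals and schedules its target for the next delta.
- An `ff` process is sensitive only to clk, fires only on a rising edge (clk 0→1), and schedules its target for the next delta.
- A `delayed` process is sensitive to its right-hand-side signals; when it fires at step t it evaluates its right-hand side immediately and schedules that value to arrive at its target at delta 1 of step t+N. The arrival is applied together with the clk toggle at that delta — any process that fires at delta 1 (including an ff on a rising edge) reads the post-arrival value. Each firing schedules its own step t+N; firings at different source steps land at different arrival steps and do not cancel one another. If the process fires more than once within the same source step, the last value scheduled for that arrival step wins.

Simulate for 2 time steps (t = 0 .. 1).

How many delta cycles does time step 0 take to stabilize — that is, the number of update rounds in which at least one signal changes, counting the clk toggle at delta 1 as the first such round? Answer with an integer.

[bits: s5,s3,s6,s7,s4,s2,s1,s0,clk]
t=0: Δ0=000111010 Δ1=000111011 Δ2=000011011 | 2Δ
t=1: Δ0=000011011 Δ1=000011010 | 1Δ

2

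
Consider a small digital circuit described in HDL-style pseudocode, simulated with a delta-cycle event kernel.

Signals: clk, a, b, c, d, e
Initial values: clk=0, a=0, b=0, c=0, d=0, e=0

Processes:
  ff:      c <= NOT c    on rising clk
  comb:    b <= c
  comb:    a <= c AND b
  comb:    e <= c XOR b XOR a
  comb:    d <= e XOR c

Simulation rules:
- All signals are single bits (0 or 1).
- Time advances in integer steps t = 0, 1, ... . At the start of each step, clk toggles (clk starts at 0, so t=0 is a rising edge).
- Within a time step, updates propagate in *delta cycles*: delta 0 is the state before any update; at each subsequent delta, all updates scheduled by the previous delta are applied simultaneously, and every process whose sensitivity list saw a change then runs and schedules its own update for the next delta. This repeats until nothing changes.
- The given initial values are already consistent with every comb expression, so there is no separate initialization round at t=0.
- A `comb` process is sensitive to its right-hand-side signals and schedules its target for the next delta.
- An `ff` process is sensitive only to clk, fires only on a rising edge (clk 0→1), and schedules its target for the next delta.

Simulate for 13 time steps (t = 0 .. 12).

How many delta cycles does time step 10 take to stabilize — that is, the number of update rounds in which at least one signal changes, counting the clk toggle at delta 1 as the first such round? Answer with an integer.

4

t=0 Δ0: e=0 d=0 c=0 b=0 clk=0 a=0
  Δ1: clk:0→1
  Δ2: c:0→1
  Δ3: e:0→1, d:0→1, b:0→1
  Δ4: e:1→0, d:1→0, a:0→1
  Δ5: e:0→1, d:0→1
  Δ6: d:1→0
  (6Δ to stable)
t=1 Δ0: e=1 d=0 c=1 b=1 clk=1 a=1
  Δ1: clk:1→0
  (1Δ to stable)
t=2 Δ0: e=1 d=0 c=1 b=1 clk=0 a=1
  Δ1: clk:0→1
  Δ2: c:1→0
  Δ3: e:1→0, d:0→1, b:1→0, a:1→0
  Δ4: d:1→0
  (4Δ to stable)
t=3 Δ0: e=0 d=0 c=0 b=0 clk=1 a=0
  Δ1: clk:1→0
  (1Δ to stable)
t=4 Δ0: e=0 d=0 c=0 b=0 clk=0 a=0
  Δ1: clk:0→1
  Δ2: c:0→1
  Δ3: e:0→1, d:0→1, b:0→1
  Δ4: e:1→0, d:1→0, a:0→1
  Δ5: e:0→1, d:0→1
  Δ6: d:1→0
  (6Δ to stable)
t=5 Δ0: e=1 d=0 c=1 b=1 clk=1 a=1
  Δ1: clk:1→0
  (1Δ to stable)
t=6 Δ0: e=1 d=0 c=1 b=1 clk=0 a=1
  Δ1: clk:0→1
  Δ2: c:1→0
  Δ3: e:1→0, d:0→1, b:1→0, a:1→0
  Δ4: d:1→0
  (4Δ to stable)
t=7 Δ0: e=0 d=0 c=0 b=0 clk=1 a=0
  Δ1: clk:1→0
  (1Δ to stable)
t=8 Δ0: e=0 d=0 c=0 b=0 clk=0 a=0
  Δ1: clk:0→1
  Δ2: c:0→1
  Δ3: e:0→1, d:0→1, b:0→1
  Δ4: e:1→0, d:1→0, a:0→1
  Δ5: e:0→1, d:0→1
  Δ6: d:1→0
  (6Δ to stable)
t=9 Δ0: e=1 d=0 c=1 b=1 clk=1 a=1
  Δ1: clk:1→0
  (1Δ to stable)
t=10 Δ0: e=1 d=0 c=1 b=1 clk=0 a=1
  Δ1: clk:0→1
  Δ2: c:1→0
  Δ3: e:1→0, d:0→1, b:1→0, a:1→0
  Δ4: d:1→0
  (4Δ to stable)
t=11 Δ0: e=0 d=0 c=0 b=0 clk=1 a=0
  Δ1: clk:1→0
  (1Δ to stable)
t=12 Δ0: e=0 d=0 c=0 b=0 clk=0 a=0
  Δ1: clk:0→1
  Δ2: c:0→1
  Δ3: e:0→1, d:0→1, b:0→1
  Δ4: e:1→0, d:1→0, a:0→1
  Δ5: e:0→1, d:0→1
  Δ6: d:1→0
  (6Δ to stable)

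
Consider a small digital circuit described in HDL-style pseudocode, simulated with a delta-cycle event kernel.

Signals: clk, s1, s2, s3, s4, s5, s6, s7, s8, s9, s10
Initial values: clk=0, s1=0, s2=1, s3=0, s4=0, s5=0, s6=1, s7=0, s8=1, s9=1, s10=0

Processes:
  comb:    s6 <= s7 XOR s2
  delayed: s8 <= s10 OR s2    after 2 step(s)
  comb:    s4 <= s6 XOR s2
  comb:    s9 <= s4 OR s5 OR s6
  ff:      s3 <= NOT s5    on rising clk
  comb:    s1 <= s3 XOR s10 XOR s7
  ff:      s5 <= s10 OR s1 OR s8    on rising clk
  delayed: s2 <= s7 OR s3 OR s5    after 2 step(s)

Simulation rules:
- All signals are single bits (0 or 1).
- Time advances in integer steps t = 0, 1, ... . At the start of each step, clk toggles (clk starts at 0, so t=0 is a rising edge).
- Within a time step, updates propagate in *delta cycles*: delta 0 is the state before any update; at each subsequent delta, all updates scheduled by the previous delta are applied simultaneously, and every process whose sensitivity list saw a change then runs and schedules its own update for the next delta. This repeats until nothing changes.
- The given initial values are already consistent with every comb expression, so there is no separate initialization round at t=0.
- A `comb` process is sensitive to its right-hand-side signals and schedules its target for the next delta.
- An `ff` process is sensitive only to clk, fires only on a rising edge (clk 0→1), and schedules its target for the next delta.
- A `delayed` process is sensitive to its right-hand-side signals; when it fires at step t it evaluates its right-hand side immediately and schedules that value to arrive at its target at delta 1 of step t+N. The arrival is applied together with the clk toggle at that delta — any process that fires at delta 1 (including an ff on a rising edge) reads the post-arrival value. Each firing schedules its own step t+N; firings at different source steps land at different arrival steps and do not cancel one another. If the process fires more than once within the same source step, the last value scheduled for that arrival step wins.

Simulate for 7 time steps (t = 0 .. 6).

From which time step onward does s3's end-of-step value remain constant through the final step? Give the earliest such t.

2

t0.Δ0 s3=0 s9=1 s6=1 s8=1 s5=0 s4=0 s7=0 clk=0 s2=1 s1=0 s10=0
t0.Δ1 s3=0 s9=1 s6=1 s8=1 s5=0 s4=0 s7=0 clk=1 s2=1 s1=0 s10=0
t0.Δ2 s3=1 s9=1 s6=1 s8=1 s5=1 s4=0 s7=0 clk=1 s2=1 s1=0 s10=0
t0.Δ3 s3=1 s9=1 s6=1 s8=1 s5=1 s4=0 s7=0 clk=1 s2=1 s1=1 s10=0
t1.Δ0 s3=1 s9=1 s6=1 s8=1 s5=1 s4=0 s7=0 clk=1 s2=1 s1=1 s10=0
t1.Δ1 s3=1 s9=1 s6=1 s8=1 s5=1 s4=0 s7=0 clk=0 s2=1 s1=1 s10=0
t2.Δ0 s3=1 s9=1 s6=1 s8=1 s5=1 s4=0 s7=0 clk=0 s2=1 s1=1 s10=0
t2.Δ1 s3=1 s9=1 s6=1 s8=1 s5=1 s4=0 s7=0 clk=1 s2=1 s1=1 s10=0
t2.Δ2 s3=0 s9=1 s6=1 s8=1 s5=1 s4=0 s7=0 clk=1 s2=1 s1=1 s10=0
t2.Δ3 s3=0 s9=1 s6=1 s8=1 s5=1 s4=0 s7=0 clk=1 s2=1 s1=0 s10=0
t3.Δ0 s3=0 s9=1 s6=1 s8=1 s5=1 s4=0 s7=0 clk=1 s2=1 s1=0 s10=0
t3.Δ1 s3=0 s9=1 s6=1 s8=1 s5=1 s4=0 s7=0 clk=0 s2=1 s1=0 s10=0
t4.Δ0 s3=0 s9=1 s6=1 s8=1 s5=1 s4=0 s7=0 clk=0 s2=1 s1=0 s10=0
t4.Δ1 s3=0 s9=1 s6=1 s8=1 s5=1 s4=0 s7=0 clk=1 s2=1 s1=0 s10=0
t5.Δ0 s3=0 s9=1 s6=1 s8=1 s5=1 s4=0 s7=0 clk=1 s2=1 s1=0 s10=0
t5.Δ1 s3=0 s9=1 s6=1 s8=1 s5=1 s4=0 s7=0 clk=0 s2=1 s1=0 s10=0
t6.Δ0 s3=0 s9=1 s6=1 s8=1 s5=1 s4=0 s7=0 clk=0 s2=1 s1=0 s10=0
t6.Δ1 s3=0 s9=1 s6=1 s8=1 s5=1 s4=0 s7=0 clk=1 s2=1 s1=0 s10=0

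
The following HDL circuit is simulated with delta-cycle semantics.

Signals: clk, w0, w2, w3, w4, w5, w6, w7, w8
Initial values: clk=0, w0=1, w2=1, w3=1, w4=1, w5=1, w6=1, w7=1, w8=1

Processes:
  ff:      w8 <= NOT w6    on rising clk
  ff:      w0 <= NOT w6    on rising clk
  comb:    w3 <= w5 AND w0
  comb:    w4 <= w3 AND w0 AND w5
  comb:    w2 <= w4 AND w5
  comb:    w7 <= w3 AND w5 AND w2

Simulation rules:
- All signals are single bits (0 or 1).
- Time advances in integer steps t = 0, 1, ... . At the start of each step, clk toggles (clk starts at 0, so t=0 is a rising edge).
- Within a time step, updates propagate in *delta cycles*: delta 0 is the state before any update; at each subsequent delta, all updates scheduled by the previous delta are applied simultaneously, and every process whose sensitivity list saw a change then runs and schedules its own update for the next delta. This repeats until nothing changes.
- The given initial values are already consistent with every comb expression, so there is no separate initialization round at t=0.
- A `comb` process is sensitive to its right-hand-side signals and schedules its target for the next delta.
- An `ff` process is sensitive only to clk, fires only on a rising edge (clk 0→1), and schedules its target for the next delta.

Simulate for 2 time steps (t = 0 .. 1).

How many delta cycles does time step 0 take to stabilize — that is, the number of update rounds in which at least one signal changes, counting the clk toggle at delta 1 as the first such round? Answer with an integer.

[bits: clk,w2,w7,w8,w6,w4,w5,w0,w3]
t=0: Δ0=011111111 Δ1=111111111 Δ2=111011101 Δ3=111010100 Δ4=100010100 | 4Δ
t=1: Δ0=100010100 Δ1=000010100 | 1Δ

4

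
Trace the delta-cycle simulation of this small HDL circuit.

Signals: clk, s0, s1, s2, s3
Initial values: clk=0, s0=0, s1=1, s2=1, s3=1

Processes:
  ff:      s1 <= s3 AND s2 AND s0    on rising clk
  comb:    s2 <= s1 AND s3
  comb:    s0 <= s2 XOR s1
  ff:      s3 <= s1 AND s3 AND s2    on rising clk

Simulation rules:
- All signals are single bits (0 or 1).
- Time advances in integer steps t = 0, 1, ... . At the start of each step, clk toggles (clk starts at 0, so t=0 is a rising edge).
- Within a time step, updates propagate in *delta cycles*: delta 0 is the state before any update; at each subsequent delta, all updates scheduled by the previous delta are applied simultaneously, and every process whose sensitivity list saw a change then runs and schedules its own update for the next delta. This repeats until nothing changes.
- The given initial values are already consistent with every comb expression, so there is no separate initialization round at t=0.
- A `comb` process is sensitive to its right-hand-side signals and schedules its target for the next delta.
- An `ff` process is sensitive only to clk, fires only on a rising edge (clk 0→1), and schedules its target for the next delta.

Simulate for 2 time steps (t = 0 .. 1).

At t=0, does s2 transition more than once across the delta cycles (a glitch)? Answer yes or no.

no

[bits: s2,clk,s3,s1,s0]
t=0: Δ0=10110 Δ1=11110 Δ2=11100 Δ3=01101 Δ4=01100 | 4Δ
t=1: Δ0=01100 Δ1=00100 | 1Δ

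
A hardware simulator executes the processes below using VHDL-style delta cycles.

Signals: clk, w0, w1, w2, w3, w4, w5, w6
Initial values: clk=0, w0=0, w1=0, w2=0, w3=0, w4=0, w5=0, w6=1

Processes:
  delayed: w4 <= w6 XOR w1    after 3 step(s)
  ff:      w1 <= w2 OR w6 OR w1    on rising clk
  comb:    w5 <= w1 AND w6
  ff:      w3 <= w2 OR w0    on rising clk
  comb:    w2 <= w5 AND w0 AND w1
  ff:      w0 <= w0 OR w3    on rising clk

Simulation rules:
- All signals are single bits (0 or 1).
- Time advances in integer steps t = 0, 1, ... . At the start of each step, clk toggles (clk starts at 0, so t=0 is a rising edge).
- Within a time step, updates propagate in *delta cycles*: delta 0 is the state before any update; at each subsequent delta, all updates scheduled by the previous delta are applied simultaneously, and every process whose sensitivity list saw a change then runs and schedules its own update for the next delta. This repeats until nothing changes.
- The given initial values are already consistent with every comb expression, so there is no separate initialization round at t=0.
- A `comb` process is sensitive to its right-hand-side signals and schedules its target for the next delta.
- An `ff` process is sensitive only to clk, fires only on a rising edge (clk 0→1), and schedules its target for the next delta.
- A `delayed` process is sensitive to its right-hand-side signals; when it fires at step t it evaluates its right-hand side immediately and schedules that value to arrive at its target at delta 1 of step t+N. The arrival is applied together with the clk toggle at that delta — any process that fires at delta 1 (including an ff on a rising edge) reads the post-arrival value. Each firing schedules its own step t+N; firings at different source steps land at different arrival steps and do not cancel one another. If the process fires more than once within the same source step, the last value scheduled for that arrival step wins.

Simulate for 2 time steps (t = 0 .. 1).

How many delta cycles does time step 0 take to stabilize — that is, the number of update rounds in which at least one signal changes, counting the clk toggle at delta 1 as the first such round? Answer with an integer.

t=0 Δ0: clk=0 w4=0 w3=0 w6=1 w5=0 w1=0 w0=0 w2=0
  Δ1: clk:0→1
  Δ2: w1:0→1
  Δ3: w5:0→1
  (3Δ to stable)
t=1 Δ0: clk=1 w4=0 w3=0 w6=1 w5=1 w1=1 w0=0 w2=0
  Δ1: clk:1→0
  (1Δ to stable)

3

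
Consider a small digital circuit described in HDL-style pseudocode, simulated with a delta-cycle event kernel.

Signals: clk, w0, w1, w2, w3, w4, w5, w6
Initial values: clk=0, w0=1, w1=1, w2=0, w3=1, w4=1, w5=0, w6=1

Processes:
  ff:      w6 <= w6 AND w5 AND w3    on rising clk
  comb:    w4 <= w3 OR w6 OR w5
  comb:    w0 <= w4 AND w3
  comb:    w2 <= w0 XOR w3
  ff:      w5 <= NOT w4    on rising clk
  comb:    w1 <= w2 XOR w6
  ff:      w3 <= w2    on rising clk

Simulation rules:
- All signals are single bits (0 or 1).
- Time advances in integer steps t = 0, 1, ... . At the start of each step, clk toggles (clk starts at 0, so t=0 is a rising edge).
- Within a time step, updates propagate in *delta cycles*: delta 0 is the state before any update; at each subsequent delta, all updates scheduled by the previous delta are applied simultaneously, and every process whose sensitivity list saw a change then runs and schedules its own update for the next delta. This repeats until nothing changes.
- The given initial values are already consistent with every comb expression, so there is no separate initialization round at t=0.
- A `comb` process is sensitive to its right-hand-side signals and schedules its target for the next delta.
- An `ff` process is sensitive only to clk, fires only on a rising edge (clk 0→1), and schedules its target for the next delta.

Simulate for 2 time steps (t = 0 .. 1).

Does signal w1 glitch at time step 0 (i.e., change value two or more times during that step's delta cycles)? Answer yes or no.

t=0 Δ0: w2=0 w3=1 w5=0 clk=0 w0=1 w6=1 w1=1 w4=1
  Δ1: clk:0→1
  Δ2: w3:1→0, w6:1→0
  Δ3: w2:0→1, w0:1→0, w1:1→0, w4:1→0
  Δ4: w2:1→0, w1:0→1
  Δ5: w1:1→0
  (5Δ to stable)
t=1 Δ0: w2=0 w3=0 w5=0 clk=1 w0=0 w6=0 w1=0 w4=0
  Δ1: clk:1→0
  (1Δ to stable)

yes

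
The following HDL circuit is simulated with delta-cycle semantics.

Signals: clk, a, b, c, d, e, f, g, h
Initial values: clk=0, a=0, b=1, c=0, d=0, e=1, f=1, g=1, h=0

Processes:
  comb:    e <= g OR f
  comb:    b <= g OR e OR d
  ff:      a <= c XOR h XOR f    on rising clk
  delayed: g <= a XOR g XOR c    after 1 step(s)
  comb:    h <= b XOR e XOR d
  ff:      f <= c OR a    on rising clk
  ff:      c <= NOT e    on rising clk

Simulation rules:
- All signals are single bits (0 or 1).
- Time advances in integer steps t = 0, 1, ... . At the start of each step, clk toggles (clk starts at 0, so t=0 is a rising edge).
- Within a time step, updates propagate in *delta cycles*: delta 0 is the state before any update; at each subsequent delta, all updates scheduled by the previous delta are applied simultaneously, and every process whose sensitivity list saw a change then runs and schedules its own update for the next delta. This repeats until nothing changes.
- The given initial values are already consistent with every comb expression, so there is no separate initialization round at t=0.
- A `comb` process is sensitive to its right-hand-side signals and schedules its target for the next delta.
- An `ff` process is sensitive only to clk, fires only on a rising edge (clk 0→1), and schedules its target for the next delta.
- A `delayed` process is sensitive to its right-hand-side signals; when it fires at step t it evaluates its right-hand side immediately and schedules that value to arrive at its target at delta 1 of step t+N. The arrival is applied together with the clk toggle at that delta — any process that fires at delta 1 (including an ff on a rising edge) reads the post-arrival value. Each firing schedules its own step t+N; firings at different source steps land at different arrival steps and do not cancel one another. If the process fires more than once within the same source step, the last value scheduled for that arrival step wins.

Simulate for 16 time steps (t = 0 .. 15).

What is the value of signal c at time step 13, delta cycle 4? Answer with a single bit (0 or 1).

t0.Δ0 f=1 h=0 b=1 g=1 e=1 clk=0 a=0 c=0 d=0
t0.Δ1 f=1 h=0 b=1 g=1 e=1 clk=1 a=0 c=0 d=0
t0.Δ2 f=0 h=0 b=1 g=1 e=1 clk=1 a=1 c=0 d=0
t1.Δ0 f=0 h=0 b=1 g=1 e=1 clk=1 a=1 c=0 d=0
t1.Δ1 f=0 h=0 b=1 g=0 e=1 clk=0 a=1 c=0 d=0
t1.Δ2 f=0 h=0 b=1 g=0 e=0 clk=0 a=1 c=0 d=0
t1.Δ3 f=0 h=1 b=0 g=0 e=0 clk=0 a=1 c=0 d=0
t1.Δ4 f=0 h=0 b=0 g=0 e=0 clk=0 a=1 c=0 d=0
t2.Δ0 f=0 h=0 b=0 g=0 e=0 clk=0 a=1 c=0 d=0
t2.Δ1 f=0 h=0 b=0 g=1 e=0 clk=1 a=1 c=0 d=0
t2.Δ2 f=1 h=0 b=1 g=1 e=1 clk=1 a=0 c=1 d=0
t3.Δ0 f=1 h=0 b=1 g=1 e=1 clk=1 a=0 c=1 d=0
t3.Δ1 f=1 h=0 b=1 g=0 e=1 clk=0 a=0 c=1 d=0
t4.Δ0 f=1 h=0 b=1 g=0 e=1 clk=0 a=0 c=1 d=0
t4.Δ1 f=1 h=0 b=1 g=1 e=1 clk=1 a=0 c=1 d=0
t4.Δ2 f=1 h=0 b=1 g=1 e=1 clk=1 a=0 c=0 d=0
t5.Δ0 f=1 h=0 b=1 g=1 e=1 clk=1 a=0 c=0 d=0
t5.Δ1 f=1 h=0 b=1 g=1 e=1 clk=0 a=0 c=0 d=0
t6.Δ0 f=1 h=0 b=1 g=1 e=1 clk=0 a=0 c=0 d=0
t6.Δ1 f=1 h=0 b=1 g=1 e=1 clk=1 a=0 c=0 d=0
t6.Δ2 f=0 h=0 b=1 g=1 e=1 clk=1 a=1 c=0 d=0
t7.Δ0 f=0 h=0 b=1 g=1 e=1 clk=1 a=1 c=0 d=0
t7.Δ1 f=0 h=0 b=1 g=0 e=1 clk=0 a=1 c=0 d=0
t7.Δ2 f=0 h=0 b=1 g=0 e=0 clk=0 a=1 c=0 d=0
t7.Δ3 f=0 h=1 b=0 g=0 e=0 clk=0 a=1 c=0 d=0
t7.Δ4 f=0 h=0 b=0 g=0 e=0 clk=0 a=1 c=0 d=0
t8.Δ0 f=0 h=0 b=0 g=0 e=0 clk=0 a=1 c=0 d=0
t8.Δ1 f=0 h=0 b=0 g=1 e=0 clk=1 a=1 c=0 d=0
t8.Δ2 f=1 h=0 b=1 g=1 e=1 clk=1 a=0 c=1 d=0
t9.Δ0 f=1 h=0 b=1 g=1 e=1 clk=1 a=0 c=1 d=0
t9.Δ1 f=1 h=0 b=1 g=0 e=1 clk=0 a=0 c=1 d=0
t10.Δ0 f=1 h=0 b=1 g=0 e=1 clk=0 a=0 c=1 d=0
t10.Δ1 f=1 h=0 b=1 g=1 e=1 clk=1 a=0 c=1 d=0
t10.Δ2 f=1 h=0 b=1 g=1 e=1 clk=1 a=0 c=0 d=0
t11.Δ0 f=1 h=0 b=1 g=1 e=1 clk=1 a=0 c=0 d=0
t11.Δ1 f=1 h=0 b=1 g=1 e=1 clk=0 a=0 c=0 d=0
t12.Δ0 f=1 h=0 b=1 g=1 e=1 clk=0 a=0 c=0 d=0
t12.Δ1 f=1 h=0 b=1 g=1 e=1 clk=1 a=0 c=0 d=0
t12.Δ2 f=0 h=0 b=1 g=1 e=1 clk=1 a=1 c=0 d=0
t13.Δ0 f=0 h=0 b=1 g=1 e=1 clk=1 a=1 c=0 d=0
t13.Δ1 f=0 h=0 b=1 g=0 e=1 clk=0 a=1 c=0 d=0
t13.Δ2 f=0 h=0 b=1 g=0 e=0 clk=0 a=1 c=0 d=0
t13.Δ3 f=0 h=1 b=0 g=0 e=0 clk=0 a=1 c=0 d=0
t13.Δ4 f=0 h=0 b=0 g=0 e=0 clk=0 a=1 c=0 d=0
t14.Δ0 f=0 h=0 b=0 g=0 e=0 clk=0 a=1 c=0 d=0
t14.Δ1 f=0 h=0 b=0 g=1 e=0 clk=1 a=1 c=0 d=0
t14.Δ2 f=1 h=0 b=1 g=1 e=1 clk=1 a=0 c=1 d=0
t15.Δ0 f=1 h=0 b=1 g=1 e=1 clk=1 a=0 c=1 d=0
t15.Δ1 f=1 h=0 b=1 g=0 e=1 clk=0 a=0 c=1 d=0

0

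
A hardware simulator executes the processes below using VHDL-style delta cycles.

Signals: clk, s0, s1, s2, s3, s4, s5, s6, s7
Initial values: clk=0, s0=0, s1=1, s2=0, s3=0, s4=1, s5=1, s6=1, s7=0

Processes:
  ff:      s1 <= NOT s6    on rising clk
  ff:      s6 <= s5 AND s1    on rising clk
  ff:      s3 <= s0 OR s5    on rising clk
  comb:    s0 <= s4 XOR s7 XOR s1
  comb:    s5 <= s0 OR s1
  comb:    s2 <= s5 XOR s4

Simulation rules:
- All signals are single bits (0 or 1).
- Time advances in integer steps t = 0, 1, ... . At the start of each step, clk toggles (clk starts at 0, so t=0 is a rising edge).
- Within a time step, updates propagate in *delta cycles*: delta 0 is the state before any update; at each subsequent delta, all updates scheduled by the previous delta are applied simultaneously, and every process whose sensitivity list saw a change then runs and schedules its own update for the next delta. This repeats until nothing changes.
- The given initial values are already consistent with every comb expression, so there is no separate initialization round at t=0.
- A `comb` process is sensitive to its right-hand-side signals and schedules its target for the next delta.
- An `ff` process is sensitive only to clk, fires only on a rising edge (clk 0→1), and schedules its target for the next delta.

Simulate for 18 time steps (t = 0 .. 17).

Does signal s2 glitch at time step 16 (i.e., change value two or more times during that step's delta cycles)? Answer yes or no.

yes

t=0 Δ0: clk=0 s2=0 s3=0 s6=1 s5=1 s0=0 s1=1 s7=0 s4=1
  Δ1: clk:0→1
  Δ2: s3:0→1, s1:1→0
  Δ3: s5:1→0, s0:0→1
  Δ4: s2:0→1, s5:0→1
  Δ5: s2:1→0
  (5Δ to stable)
t=1 Δ0: clk=1 s2=0 s3=1 s6=1 s5=1 s0=1 s1=0 s7=0 s4=1
  Δ1: clk:1→0
  (1Δ to stable)
t=2 Δ0: clk=0 s2=0 s3=1 s6=1 s5=1 s0=1 s1=0 s7=0 s4=1
  Δ1: clk:0→1
  Δ2: s6:1→0
  (2Δ to stable)
t=3 Δ0: clk=1 s2=0 s3=1 s6=0 s5=1 s0=1 s1=0 s7=0 s4=1
  Δ1: clk:1→0
  (1Δ to stable)
t=4 Δ0: clk=0 s2=0 s3=1 s6=0 s5=1 s0=1 s1=0 s7=0 s4=1
  Δ1: clk:0→1
  Δ2: s1:0→1
  Δ3: s0:1→0
  (3Δ to stable)
t=5 Δ0: clk=1 s2=0 s3=1 s6=0 s5=1 s0=0 s1=1 s7=0 s4=1
  Δ1: clk:1→0
  (1Δ to stable)
t=6 Δ0: clk=0 s2=0 s3=1 s6=0 s5=1 s0=0 s1=1 s7=0 s4=1
  Δ1: clk:0→1
  Δ2: s6:0→1
  (2Δ to stable)
t=7 Δ0: clk=1 s2=0 s3=1 s6=1 s5=1 s0=0 s1=1 s7=0 s4=1
  Δ1: clk:1→0
  (1Δ to stable)
t=8 Δ0: clk=0 s2=0 s3=1 s6=1 s5=1 s0=0 s1=1 s7=0 s4=1
  Δ1: clk:0→1
  Δ2: s1:1→0
  Δ3: s5:1→0, s0:0→1
  Δ4: s2:0→1, s5:0→1
  Δ5: s2:1→0
  (5Δ to stable)
t=9 Δ0: clk=1 s2=0 s3=1 s6=1 s5=1 s0=1 s1=0 s7=0 s4=1
  Δ1: clk:1→0
  (1Δ to stable)
t=10 Δ0: clk=0 s2=0 s3=1 s6=1 s5=1 s0=1 s1=0 s7=0 s4=1
  Δ1: clk:0→1
  Δ2: s6:1→0
  (2Δ to stable)
t=11 Δ0: clk=1 s2=0 s3=1 s6=0 s5=1 s0=1 s1=0 s7=0 s4=1
  Δ1: clk:1→0
  (1Δ to stable)
t=12 Δ0: clk=0 s2=0 s3=1 s6=0 s5=1 s0=1 s1=0 s7=0 s4=1
  Δ1: clk:0→1
  Δ2: s1:0→1
  Δ3: s0:1→0
  (3Δ to stable)
t=13 Δ0: clk=1 s2=0 s3=1 s6=0 s5=1 s0=0 s1=1 s7=0 s4=1
  Δ1: clk:1→0
  (1Δ to stable)
t=14 Δ0: clk=0 s2=0 s3=1 s6=0 s5=1 s0=0 s1=1 s7=0 s4=1
  Δ1: clk:0→1
  Δ2: s6:0→1
  (2Δ to stable)
t=15 Δ0: clk=1 s2=0 s3=1 s6=1 s5=1 s0=0 s1=1 s7=0 s4=1
  Δ1: clk:1→0
  (1Δ to stable)
t=16 Δ0: clk=0 s2=0 s3=1 s6=1 s5=1 s0=0 s1=1 s7=0 s4=1
  Δ1: clk:0→1
  Δ2: s1:1→0
  Δ3: s5:1→0, s0:0→1
  Δ4: s2:0→1, s5:0→1
  Δ5: s2:1→0
  (5Δ to stable)
t=17 Δ0: clk=1 s2=0 s3=1 s6=1 s5=1 s0=1 s1=0 s7=0 s4=1
  Δ1: clk:1→0
  (1Δ to stable)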